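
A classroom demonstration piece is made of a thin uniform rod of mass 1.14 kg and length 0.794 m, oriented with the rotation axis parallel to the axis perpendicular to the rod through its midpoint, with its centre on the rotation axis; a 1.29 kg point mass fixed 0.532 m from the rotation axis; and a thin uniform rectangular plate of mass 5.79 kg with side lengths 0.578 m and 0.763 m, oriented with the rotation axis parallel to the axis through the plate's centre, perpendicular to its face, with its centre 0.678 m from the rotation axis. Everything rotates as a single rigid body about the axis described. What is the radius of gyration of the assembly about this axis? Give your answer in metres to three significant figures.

0.655

Thin rod: I_cm = (1/12)ML² = (1/12)(1.14)(0.794)² = 0.059891 kg·m²; axis through the centre, so I = 0.059891 kg·m².
Point mass: I_cm = 0; centre at d = 0.532 m, so the parallel axis theorem gives I = 0 + (1.29)(0.532)² = 0.3651 kg·m².
Rectangular plate: I_cm = (1/12)M(a²+b²) = (1/12)(5.79)[(0.578)² + (0.763)²] = 0.44209 kg·m²; centre at d = 0.678 m, so the parallel axis theorem gives I = 0.44209 + (5.79)(0.678)² = 3.1037 kg·m².
Total I = 3.5287 kg·m²; total mass M = 8.22 kg.
k = √(I/M) = √(3.5287/8.22) = 0.65519 m.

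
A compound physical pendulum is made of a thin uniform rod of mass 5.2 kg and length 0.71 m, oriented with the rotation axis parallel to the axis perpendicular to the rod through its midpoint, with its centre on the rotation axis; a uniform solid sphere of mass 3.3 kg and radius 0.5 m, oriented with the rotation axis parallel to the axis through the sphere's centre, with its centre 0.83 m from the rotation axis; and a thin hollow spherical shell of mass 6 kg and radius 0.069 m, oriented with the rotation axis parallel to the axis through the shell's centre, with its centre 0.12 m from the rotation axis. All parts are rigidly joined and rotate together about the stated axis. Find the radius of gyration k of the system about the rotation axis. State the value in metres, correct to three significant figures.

Thin rod: I_cm = (1/12)ML² = (1/12)(5.2)(0.71)² = 0.21844 kg m²; axis through the centre, so I = 0.21844 kg m².
Solid sphere: I_cm = (2/5)MR² = (2/5)(3.3)(0.5)² = 0.33 kg m²; centre at d = 0.83 m, so I = I_cm + Md² gives I = 0.33 + (3.3)(0.83)² = 2.6034 kg m².
Spherical shell: I_cm = (2/3)MR² = (2/3)(6)(0.069)² = 0.019044 kg m²; centre at d = 0.12 m, so I = I_cm + Md² gives I = 0.019044 + (6)(0.12)² = 0.10544 kg m².
Total I = 2.9273 kg m²; total mass M = 14.5 kg.
k = √(I/M) = √(2.9273/14.5) = 0.44931 m.

0.449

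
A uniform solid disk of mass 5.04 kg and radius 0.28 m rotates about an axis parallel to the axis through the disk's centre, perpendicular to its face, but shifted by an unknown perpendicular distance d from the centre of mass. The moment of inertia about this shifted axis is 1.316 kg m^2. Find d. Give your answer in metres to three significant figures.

0.471

About the centre-of-mass axis, I_cm = (1/2)MR² = (1/2)(5.04)(0.28)² = 0.19757 kg m^2.
Parallel axis theorem: I = I_cm + Md², so Md² = 1.316 − 0.19757 = 1.1184 kg m^2.
d = √(1.1184 / 5.04) = 0.47107 m.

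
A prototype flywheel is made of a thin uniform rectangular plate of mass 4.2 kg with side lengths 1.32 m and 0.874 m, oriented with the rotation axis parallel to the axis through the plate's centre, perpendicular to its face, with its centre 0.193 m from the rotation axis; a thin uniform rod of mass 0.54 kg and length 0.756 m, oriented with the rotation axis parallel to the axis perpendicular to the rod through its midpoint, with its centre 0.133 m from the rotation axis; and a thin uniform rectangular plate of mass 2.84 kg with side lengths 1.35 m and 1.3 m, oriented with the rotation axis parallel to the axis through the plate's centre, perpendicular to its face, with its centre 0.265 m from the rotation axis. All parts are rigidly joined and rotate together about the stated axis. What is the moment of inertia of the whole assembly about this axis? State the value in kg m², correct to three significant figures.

Rectangular plate: I_cm = (1/12)M(a²+b²) = (1/12)(4.2)[(1.32)² + (0.874)²] = 0.8772 kg m²; centre at d = 0.193 m, so the parallel axis theorem gives I = 0.8772 + (4.2)(0.193)² = 1.0336 kg m².
Thin rod: I_cm = (1/12)ML² = (1/12)(0.54)(0.756)² = 0.025719 kg m²; centre at d = 0.133 m, so the parallel axis theorem gives I = 0.025719 + (0.54)(0.133)² = 0.035271 kg m².
Rectangular plate: I_cm = (1/12)M(a²+b²) = (1/12)(2.84)[(1.35)² + (1.3)²] = 0.83129 kg m²; centre at d = 0.265 m, so the parallel axis theorem gives I = 0.83129 + (2.84)(0.265)² = 1.0307 kg m².
Total I = 1.0336 + 0.035271 + 1.0307 = 2.0996 kg m².

2.10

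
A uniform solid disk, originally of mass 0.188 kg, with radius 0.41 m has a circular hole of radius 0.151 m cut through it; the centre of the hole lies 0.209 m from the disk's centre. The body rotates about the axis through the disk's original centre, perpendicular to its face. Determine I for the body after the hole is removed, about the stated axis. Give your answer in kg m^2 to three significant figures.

Unpierced body about its centre: I₀ = (1/2)MR² = (1/2)(0.188)(0.41)² = 0.015801 kg m^2.
The removed disk has mass m = M·(r/R)² = (0.188)(0.151/0.41)² = 0.0255 kg (same uniform areal density).
Its moment of inertia about the rotation axis (parallel-axis theorem): I_hole = (1/2)mr² + md² = (1/2)(0.0255)(0.151)² + (0.0255)(0.209)² = 0.0014046 kg m^2.
Treating the hole as negative mass, I = I₀ − I_hole = 0.015801 − 0.0014046 = 0.014397 kg m^2.

0.0144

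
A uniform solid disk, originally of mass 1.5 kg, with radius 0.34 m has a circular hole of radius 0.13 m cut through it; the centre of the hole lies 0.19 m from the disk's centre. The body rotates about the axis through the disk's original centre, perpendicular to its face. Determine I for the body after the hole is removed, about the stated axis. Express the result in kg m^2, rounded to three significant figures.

Unpierced body about its centre: I₀ = (1/2)MR² = (1/2)(1.5)(0.34)² = 0.0867 kg m^2.
The removed disk has mass m = M·(r/R)² = (1.5)(0.13/0.34)² = 0.21929 kg (same uniform areal density).
Its moment of inertia about the rotation axis (parallel-axis theorem): I_hole = (1/2)mr² + md² = (1/2)(0.21929)(0.13)² + (0.21929)(0.19)² = 0.0097694 kg m^2.
Treating the hole as negative mass, I = I₀ − I_hole = 0.0867 − 0.0097694 = 0.076931 kg m^2.

0.0769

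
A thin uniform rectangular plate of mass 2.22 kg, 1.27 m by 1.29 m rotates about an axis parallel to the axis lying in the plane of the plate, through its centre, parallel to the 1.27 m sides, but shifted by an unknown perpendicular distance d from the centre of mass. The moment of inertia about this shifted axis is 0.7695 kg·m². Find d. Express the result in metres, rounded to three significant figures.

0.456

About the centre-of-mass axis, I_cm = (1/12)Mb² = (1/12)(2.22)(1.29)² = 0.30786 kg·m².
Parallel axis theorem: I = I_cm + Md², so Md² = 0.7695 − 0.30786 = 0.46164 kg·m².
d = √(0.46164 / 2.22) = 0.45601 m.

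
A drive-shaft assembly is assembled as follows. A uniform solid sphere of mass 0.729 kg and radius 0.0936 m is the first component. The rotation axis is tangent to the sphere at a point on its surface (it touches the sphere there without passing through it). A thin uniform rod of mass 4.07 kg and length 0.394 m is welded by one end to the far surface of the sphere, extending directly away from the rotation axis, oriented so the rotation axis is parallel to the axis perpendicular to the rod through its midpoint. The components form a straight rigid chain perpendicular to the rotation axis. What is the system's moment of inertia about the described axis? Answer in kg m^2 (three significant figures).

Solid sphere: I_cm = (2/5)MR² = (2/5)(0.729)(0.0936)² = 0.0025547 kg m^2; centre at d = 0.0936 m, so I = I_cm + Md² gives I = 0.0025547 + (0.729)(0.0936)² = 0.0089414 kg m^2.
Thin rod: I_cm = (1/12)ML² = (1/12)(4.07)(0.394)² = 0.052651 kg m^2; centre at d = 0.0936 + 0.0936 + 0.197 = 0.3842 m, so I = I_cm + Md² gives I = 0.052651 + (4.07)(0.3842)² = 0.65342 kg m^2.
Total I = 0.0089414 + 0.65342 = 0.66236 kg m^2.

0.662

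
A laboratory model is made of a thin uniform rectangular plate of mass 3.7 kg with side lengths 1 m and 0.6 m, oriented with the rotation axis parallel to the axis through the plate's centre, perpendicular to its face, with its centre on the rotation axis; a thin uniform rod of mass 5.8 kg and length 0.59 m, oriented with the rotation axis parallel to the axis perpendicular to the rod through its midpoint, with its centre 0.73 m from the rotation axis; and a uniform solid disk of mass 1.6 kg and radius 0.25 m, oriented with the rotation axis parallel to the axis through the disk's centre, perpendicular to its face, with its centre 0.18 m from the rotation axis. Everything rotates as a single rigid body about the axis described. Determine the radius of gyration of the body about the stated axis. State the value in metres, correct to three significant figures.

Rectangular plate: I_cm = (1/12)M(a²+b²) = (1/12)(3.7)[(1)² + (0.6)²] = 0.41933 kg m^2; axis through the centre, so I = 0.41933 kg m^2.
Thin rod: I_cm = (1/12)ML² = (1/12)(5.8)(0.59)² = 0.16825 kg m^2; centre at d = 0.73 m, so I = I_cm + Md² gives I = 0.16825 + (5.8)(0.73)² = 3.2591 kg m^2.
Solid disk: I_cm = (1/2)MR² = (1/2)(1.6)(0.25)² = 0.05 kg m^2; centre at d = 0.18 m, so I = I_cm + Md² gives I = 0.05 + (1.6)(0.18)² = 0.10184 kg m^2.
Total I = 3.7802 kg m^2; total mass M = 11.1 kg.
k = √(I/M) = √(3.7802/11.1) = 0.58358 m.

0.584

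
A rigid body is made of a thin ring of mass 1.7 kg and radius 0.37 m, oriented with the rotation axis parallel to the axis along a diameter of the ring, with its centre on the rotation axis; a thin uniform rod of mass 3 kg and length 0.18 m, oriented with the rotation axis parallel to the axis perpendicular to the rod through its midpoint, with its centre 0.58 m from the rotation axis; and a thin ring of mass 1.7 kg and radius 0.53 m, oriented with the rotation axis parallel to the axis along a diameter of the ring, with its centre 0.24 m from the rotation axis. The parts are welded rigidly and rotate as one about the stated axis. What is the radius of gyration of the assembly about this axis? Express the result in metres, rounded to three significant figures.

0.479

Thin ring: I_cm = (1/2)MR² = (1/2)(1.7)(0.37)² = 0.11636 kg·m²; axis through the centre, so I = 0.11636 kg·m².
Thin rod: I_cm = (1/12)ML² = (1/12)(3)(0.18)² = 0.0081 kg·m²; centre at d = 0.58 m, so I = I_cm + Md² gives I = 0.0081 + (3)(0.58)² = 1.0173 kg·m².
Thin ring: I_cm = (1/2)MR² = (1/2)(1.7)(0.53)² = 0.23877 kg·m²; centre at d = 0.24 m, so I = I_cm + Md² gives I = 0.23877 + (1.7)(0.24)² = 0.33669 kg·m².
Total I = 1.4703 kg·m²; total mass M = 6.4 kg.
k = √(I/M) = √(1.4703/6.4) = 0.47931 m.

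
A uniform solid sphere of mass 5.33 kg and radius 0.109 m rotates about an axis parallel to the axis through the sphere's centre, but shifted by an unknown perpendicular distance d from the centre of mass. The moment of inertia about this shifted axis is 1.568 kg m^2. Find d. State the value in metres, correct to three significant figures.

About the centre-of-mass axis, I_cm = (2/5)MR² = (2/5)(5.33)(0.109)² = 0.02533 kg m^2.
Parallel axis theorem: I = I_cm + Md², so Md² = 1.568 − 0.02533 = 1.5427 kg m^2.
d = √(1.5427 / 5.33) = 0.53799 m.

0.538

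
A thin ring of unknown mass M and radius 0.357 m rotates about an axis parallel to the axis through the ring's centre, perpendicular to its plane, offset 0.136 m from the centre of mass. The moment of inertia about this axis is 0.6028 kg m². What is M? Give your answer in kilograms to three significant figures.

4.13

I = I_cm + Md² = MR² + Md² = M·[1·(0.357)² + (0.136)²] = M·0.14594.
So M = 0.6028 / 0.14594 = 4.1303 kg.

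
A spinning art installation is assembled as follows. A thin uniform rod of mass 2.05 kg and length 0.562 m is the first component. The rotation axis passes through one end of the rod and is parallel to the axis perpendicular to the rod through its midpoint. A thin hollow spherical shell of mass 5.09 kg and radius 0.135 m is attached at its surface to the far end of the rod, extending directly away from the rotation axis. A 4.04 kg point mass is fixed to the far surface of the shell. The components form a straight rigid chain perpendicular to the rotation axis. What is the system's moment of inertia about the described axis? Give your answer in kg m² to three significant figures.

5.55

Thin rod: I_cm = (1/12)ML² = (1/12)(2.05)(0.562)² = 0.053957 kg m²; centre at d = 0.281 m, so I = I_cm + Md² gives I = 0.053957 + (2.05)(0.281)² = 0.21583 kg m².
Spherical shell: I_cm = (2/3)MR² = (2/3)(5.09)(0.135)² = 0.061844 kg m²; centre at d = 0.281 + 0.281 + 0.135 = 0.697 m, so I = I_cm + Md² gives I = 0.061844 + (5.09)(0.697)² = 2.5346 kg m².
Point mass: I_cm = 0; centre at d = 0.281 + 0.281 + 0.135 + 0.135 = 0.832 m, so I = I_cm + Md² gives I = 0 + (4.04)(0.832)² = 2.7966 kg m².
Total I = 0.21583 + 2.5346 + 2.7966 = 5.547 kg m².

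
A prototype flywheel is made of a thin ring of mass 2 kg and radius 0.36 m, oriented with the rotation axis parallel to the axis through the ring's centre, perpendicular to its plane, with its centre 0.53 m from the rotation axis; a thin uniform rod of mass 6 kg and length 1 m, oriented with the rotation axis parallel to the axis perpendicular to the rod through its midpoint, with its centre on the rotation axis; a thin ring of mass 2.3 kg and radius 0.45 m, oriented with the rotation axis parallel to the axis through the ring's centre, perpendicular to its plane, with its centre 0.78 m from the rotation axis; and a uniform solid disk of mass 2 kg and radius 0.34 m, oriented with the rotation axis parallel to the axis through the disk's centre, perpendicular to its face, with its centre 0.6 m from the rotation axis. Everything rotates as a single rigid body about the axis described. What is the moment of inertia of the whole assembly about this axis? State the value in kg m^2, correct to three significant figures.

4.02

Thin ring: I_cm = MR² = (2)(0.36)² = 0.2592 kg m^2; centre at d = 0.53 m, so the parallel axis theorem gives I = 0.2592 + (2)(0.53)² = 0.821 kg m^2.
Thin rod: I_cm = (1/12)ML² = (1/12)(6)(1)² = 0.5 kg m^2; axis through the centre, so I = 0.5 kg m^2.
Thin ring: I_cm = MR² = (2.3)(0.45)² = 0.46575 kg m^2; centre at d = 0.78 m, so the parallel axis theorem gives I = 0.46575 + (2.3)(0.78)² = 1.8651 kg m^2.
Solid disk: I_cm = (1/2)MR² = (1/2)(2)(0.34)² = 0.1156 kg m^2; centre at d = 0.6 m, so the parallel axis theorem gives I = 0.1156 + (2)(0.6)² = 0.8356 kg m^2.
Total I = 0.821 + 0.5 + 1.8651 + 0.8356 = 4.0217 kg m^2.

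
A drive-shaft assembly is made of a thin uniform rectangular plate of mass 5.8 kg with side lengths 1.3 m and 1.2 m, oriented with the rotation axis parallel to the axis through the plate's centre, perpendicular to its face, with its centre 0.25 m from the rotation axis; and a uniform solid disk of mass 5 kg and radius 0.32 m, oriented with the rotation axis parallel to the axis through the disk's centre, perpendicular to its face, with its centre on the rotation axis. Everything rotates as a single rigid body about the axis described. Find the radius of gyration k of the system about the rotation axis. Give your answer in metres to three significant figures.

0.444

Rectangular plate: I_cm = (1/12)M(a²+b²) = (1/12)(5.8)[(1.3)² + (1.2)²] = 1.5128 kg m²; centre at d = 0.25 m, so I = I_cm + Md² gives I = 1.5128 + (5.8)(0.25)² = 1.8753 kg m².
Solid disk: I_cm = (1/2)MR² = (1/2)(5)(0.32)² = 0.256 kg m²; axis through the centre, so I = 0.256 kg m².
Total I = 2.1313 kg m²; total mass M = 10.8 kg.
k = √(I/M) = √(2.1313/10.8) = 0.44424 m.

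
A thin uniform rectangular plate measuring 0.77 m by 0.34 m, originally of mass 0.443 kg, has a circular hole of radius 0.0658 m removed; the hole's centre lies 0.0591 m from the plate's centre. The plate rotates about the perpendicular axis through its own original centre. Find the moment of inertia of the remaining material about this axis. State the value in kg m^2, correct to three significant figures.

Unpierced body about its centre: I₀ = (1/12)M(a²+b²) = (1/12)(0.443)[(0.77)² + (0.34)²] = 0.026155 kg m^2.
The removed disk has mass m = M·πr²/(ab) = (0.443)·π(0.0658)²/(0.77·0.34) = 0.023016 kg (same uniform areal density).
Its moment of inertia about the rotation axis (parallel-axis theorem): I_hole = (1/2)mr² + md² = (1/2)(0.023016)(0.0658)² + (0.023016)(0.0591)² = 0.00013022 kg m^2.
Treating the hole as negative mass, I = I₀ − I_hole = 0.026155 − 0.00013022 = 0.026025 kg m^2.

0.0260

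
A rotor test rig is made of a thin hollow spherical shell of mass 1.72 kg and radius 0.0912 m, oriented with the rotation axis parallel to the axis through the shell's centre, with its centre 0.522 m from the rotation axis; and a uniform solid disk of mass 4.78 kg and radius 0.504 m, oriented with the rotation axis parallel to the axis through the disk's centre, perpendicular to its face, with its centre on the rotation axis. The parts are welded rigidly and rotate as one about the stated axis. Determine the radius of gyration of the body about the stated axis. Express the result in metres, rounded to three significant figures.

Spherical shell: I_cm = (2/3)MR² = (2/3)(1.72)(0.0912)² = 0.0095373 kg·m²; centre at d = 0.522 m, so I = I_cm + Md² gives I = 0.0095373 + (1.72)(0.522)² = 0.47821 kg·m².
Solid disk: I_cm = (1/2)MR² = (1/2)(4.78)(0.504)² = 0.6071 kg·m²; axis through the centre, so I = 0.6071 kg·m².
Total I = 1.0853 kg·m²; total mass M = 6.5 kg.
k = √(I/M) = √(1.0853/6.5) = 0.40862 m.

0.409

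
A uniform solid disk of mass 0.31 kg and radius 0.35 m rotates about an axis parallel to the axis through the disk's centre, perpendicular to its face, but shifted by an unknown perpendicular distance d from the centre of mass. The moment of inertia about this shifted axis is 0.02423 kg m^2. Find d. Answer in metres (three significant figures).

About the centre-of-mass axis, I_cm = (1/2)MR² = (1/2)(0.31)(0.35)² = 0.018987 kg m^2.
Parallel axis theorem: I = I_cm + Md², so Md² = 0.02423 − 0.018987 = 0.0052425 kg m^2.
d = √(0.0052425 / 0.31) = 0.13004 m.

0.130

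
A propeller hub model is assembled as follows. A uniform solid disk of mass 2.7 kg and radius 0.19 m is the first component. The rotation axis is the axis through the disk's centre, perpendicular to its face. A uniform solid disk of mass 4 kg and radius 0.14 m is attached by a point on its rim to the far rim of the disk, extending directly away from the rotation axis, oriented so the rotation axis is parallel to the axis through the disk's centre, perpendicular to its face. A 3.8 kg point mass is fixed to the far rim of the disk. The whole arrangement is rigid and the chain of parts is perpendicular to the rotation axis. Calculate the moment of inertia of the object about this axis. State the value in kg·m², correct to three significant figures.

1.36

Solid disk: I_cm = (1/2)MR² = (1/2)(2.7)(0.19)² = 0.048735 kg·m²; axis through the centre, so I = 0.048735 kg·m².
Solid disk: I_cm = (1/2)MR² = (1/2)(4)(0.14)² = 0.0392 kg·m²; centre at d = 0.19 + 0.14 = 0.33 m, so the parallel axis theorem gives I = 0.0392 + (4)(0.33)² = 0.4748 kg·m².
Point mass: I_cm = 0; centre at d = 0.19 + 0.14 + 0.14 = 0.47 m, so the parallel axis theorem gives I = 0 + (3.8)(0.47)² = 0.83942 kg·m².
Total I = 0.048735 + 0.4748 + 0.83942 = 1.363 kg·m².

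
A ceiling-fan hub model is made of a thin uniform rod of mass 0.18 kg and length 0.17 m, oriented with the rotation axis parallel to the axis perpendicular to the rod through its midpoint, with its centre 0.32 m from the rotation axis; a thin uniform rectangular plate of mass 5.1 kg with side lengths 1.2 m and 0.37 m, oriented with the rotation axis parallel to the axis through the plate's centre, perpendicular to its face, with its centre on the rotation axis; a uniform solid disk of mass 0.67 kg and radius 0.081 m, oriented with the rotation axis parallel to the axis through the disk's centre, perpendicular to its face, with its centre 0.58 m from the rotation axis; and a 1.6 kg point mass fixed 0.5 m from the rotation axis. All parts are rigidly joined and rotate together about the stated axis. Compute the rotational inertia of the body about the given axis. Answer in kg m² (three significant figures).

1.32

Thin rod: I_cm = (1/12)ML² = (1/12)(0.18)(0.17)² = 0.0004335 kg m²; centre at d = 0.32 m, so I = I_cm + Md² gives I = 0.0004335 + (0.18)(0.32)² = 0.018866 kg m².
Rectangular plate: I_cm = (1/12)M(a²+b²) = (1/12)(5.1)[(1.2)² + (0.37)²] = 0.67018 kg m²; axis through the centre, so I = 0.67018 kg m².
Solid disk: I_cm = (1/2)MR² = (1/2)(0.67)(0.081)² = 0.0021979 kg m²; centre at d = 0.58 m, so I = I_cm + Md² gives I = 0.0021979 + (0.67)(0.58)² = 0.22759 kg m².
Point mass: I_cm = 0; centre at d = 0.5 m, so I = I_cm + Md² gives I = 0 + (1.6)(0.5)² = 0.4 kg m².
Total I = 0.018866 + 0.67018 + 0.22759 + 0.4 = 1.3166 kg m².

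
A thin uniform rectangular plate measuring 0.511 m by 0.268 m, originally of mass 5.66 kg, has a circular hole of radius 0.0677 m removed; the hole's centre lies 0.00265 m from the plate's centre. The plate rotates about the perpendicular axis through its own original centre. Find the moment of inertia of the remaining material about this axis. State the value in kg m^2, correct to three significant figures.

0.156

Unpierced body about its centre: I₀ = (1/12)M(a²+b²) = (1/12)(5.66)[(0.511)² + (0.268)²] = 0.15704 kg m^2.
The removed disk has mass m = M·πr²/(ab) = (5.66)·π(0.0677)²/(0.511·0.268) = 0.5951 kg (same uniform areal density).
Its moment of inertia about the rotation axis (parallel-axis theorem): I_hole = (1/2)mr² + md² = (1/2)(0.5951)(0.0677)² + (0.5951)(0.00265)² = 0.0013679 kg m^2.
Treating the hole as negative mass, I = I₀ − I_hole = 0.15704 − 0.0013679 = 0.15567 kg m^2.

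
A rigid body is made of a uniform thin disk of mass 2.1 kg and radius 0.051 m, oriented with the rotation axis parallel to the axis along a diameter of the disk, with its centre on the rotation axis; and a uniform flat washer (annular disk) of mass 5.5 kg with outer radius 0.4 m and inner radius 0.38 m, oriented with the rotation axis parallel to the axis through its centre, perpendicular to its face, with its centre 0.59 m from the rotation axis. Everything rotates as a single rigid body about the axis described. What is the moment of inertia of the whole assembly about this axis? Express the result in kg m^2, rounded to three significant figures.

Thin disk: I_cm = (1/4)MR² = (1/4)(2.1)(0.051)² = 0.0013655 kg m^2; axis through the centre, so I = 0.0013655 kg m^2.
Annular disk: I_cm = (1/2)M(R²+r²) = (1/2)(5.5)[(0.4)² + (0.38)²] = 0.8371 kg m^2; centre at d = 0.59 m, so I = I_cm + Md² gives I = 0.8371 + (5.5)(0.59)² = 2.7516 kg m^2.
Total I = 0.0013655 + 2.7516 = 2.753 kg m^2.

2.75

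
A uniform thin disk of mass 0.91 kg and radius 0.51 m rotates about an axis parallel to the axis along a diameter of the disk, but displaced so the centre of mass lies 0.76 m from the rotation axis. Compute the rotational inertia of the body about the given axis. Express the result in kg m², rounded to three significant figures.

0.585

I_cm = (1/4)MR² = (1/4)(0.91)(0.51)² = 0.059173 kg m²; centre at d = 0.76 m, so the parallel axis theorem gives I = 0.059173 + (0.91)(0.76)² = 0.58479 kg m².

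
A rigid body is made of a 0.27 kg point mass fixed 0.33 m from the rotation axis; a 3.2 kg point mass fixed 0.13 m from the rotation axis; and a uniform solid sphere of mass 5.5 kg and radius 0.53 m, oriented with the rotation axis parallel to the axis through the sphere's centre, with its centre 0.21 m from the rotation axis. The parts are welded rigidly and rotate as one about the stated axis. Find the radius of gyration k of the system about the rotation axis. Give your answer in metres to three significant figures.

Point mass: I_cm = 0; centre at d = 0.33 m, so I = I_cm + Md² gives I = 0 + (0.27)(0.33)² = 0.029403 kg·m².
Point mass: I_cm = 0; centre at d = 0.13 m, so I = I_cm + Md² gives I = 0 + (3.2)(0.13)² = 0.05408 kg·m².
Solid sphere: I_cm = (2/5)MR² = (2/5)(5.5)(0.53)² = 0.61798 kg·m²; centre at d = 0.21 m, so I = I_cm + Md² gives I = 0.61798 + (5.5)(0.21)² = 0.86053 kg·m².
Total I = 0.94401 kg·m²; total mass M = 8.97 kg.
k = √(I/M) = √(0.94401/8.97) = 0.32441 m.

0.324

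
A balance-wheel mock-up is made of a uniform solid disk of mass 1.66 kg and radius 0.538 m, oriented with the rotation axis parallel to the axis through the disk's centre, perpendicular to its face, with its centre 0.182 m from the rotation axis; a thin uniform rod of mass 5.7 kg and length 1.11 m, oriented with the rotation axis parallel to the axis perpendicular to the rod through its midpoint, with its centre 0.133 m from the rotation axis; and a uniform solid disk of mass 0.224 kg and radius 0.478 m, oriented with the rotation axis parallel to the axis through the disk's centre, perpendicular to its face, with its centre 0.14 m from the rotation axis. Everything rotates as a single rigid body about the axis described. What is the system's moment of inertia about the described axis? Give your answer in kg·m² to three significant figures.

Solid disk: I_cm = (1/2)MR² = (1/2)(1.66)(0.538)² = 0.24024 kg·m²; centre at d = 0.182 m, so the parallel axis theorem gives I = 0.24024 + (1.66)(0.182)² = 0.29522 kg·m².
Thin rod: I_cm = (1/12)ML² = (1/12)(5.7)(1.11)² = 0.58525 kg·m²; centre at d = 0.133 m, so the parallel axis theorem gives I = 0.58525 + (5.7)(0.133)² = 0.68607 kg·m².
Solid disk: I_cm = (1/2)MR² = (1/2)(0.224)(0.478)² = 0.02559 kg·m²; centre at d = 0.14 m, so the parallel axis theorem gives I = 0.02559 + (0.224)(0.14)² = 0.029981 kg·m².
Total I = 0.29522 + 0.68607 + 0.029981 = 1.0113 kg·m².

1.01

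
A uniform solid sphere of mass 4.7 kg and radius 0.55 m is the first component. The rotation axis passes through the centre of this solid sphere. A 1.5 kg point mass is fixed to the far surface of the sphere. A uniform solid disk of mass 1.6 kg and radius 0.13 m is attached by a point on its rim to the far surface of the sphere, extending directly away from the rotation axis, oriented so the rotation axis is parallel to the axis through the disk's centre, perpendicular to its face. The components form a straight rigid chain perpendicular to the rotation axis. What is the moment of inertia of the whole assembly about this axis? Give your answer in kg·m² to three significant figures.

Solid sphere: I_cm = (2/5)MR² = (2/5)(4.7)(0.55)² = 0.5687 kg·m²; axis through the centre, so I = 0.5687 kg·m².
Point mass: I_cm = 0; centre at d = 0.55 m, so the parallel axis theorem gives I = 0 + (1.5)(0.55)² = 0.45375 kg·m².
Solid disk: I_cm = (1/2)MR² = (1/2)(1.6)(0.13)² = 0.01352 kg·m²; centre at d = 0.55 + 0.13 = 0.68 m, so the parallel axis theorem gives I = 0.01352 + (1.6)(0.68)² = 0.75336 kg·m².
Total I = 0.5687 + 0.45375 + 0.75336 = 1.7758 kg·m².

1.78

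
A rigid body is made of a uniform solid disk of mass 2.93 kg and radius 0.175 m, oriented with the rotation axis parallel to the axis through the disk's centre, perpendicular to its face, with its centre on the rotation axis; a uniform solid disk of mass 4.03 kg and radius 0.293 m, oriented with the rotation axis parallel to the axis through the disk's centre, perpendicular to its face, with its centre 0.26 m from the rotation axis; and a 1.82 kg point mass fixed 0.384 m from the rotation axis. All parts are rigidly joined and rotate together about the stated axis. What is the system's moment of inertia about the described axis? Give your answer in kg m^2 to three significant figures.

0.759

Solid disk: I_cm = (1/2)MR² = (1/2)(2.93)(0.175)² = 0.044866 kg m^2; axis through the centre, so I = 0.044866 kg m^2.
Solid disk: I_cm = (1/2)MR² = (1/2)(4.03)(0.293)² = 0.17299 kg m^2; centre at d = 0.26 m, so the parallel axis theorem gives I = 0.17299 + (4.03)(0.26)² = 0.44541 kg m^2.
Point mass: I_cm = 0; centre at d = 0.384 m, so the parallel axis theorem gives I = 0 + (1.82)(0.384)² = 0.26837 kg m^2.
Total I = 0.044866 + 0.44541 + 0.26837 = 0.75865 kg m^2.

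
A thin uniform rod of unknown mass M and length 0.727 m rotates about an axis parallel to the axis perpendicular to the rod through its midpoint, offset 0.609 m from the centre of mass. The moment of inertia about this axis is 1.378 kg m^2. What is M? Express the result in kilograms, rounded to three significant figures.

3.32

I = I_cm + Md² = (1/12)ML² + Md² = M·[0.0833333·(0.727)² + (0.609)²] = M·0.41493.
So M = 1.378 / 0.41493 = 3.3211 kg.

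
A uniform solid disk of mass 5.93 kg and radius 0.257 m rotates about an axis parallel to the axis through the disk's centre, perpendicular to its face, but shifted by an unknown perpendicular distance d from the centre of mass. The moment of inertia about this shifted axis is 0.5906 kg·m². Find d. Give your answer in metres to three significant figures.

About the centre-of-mass axis, I_cm = (1/2)MR² = (1/2)(5.93)(0.257)² = 0.19584 kg·m².
Parallel axis theorem: I = I_cm + Md², so Md² = 0.5906 − 0.19584 = 0.39476 kg·m².
d = √(0.39476 / 5.93) = 0.25801 m.

0.258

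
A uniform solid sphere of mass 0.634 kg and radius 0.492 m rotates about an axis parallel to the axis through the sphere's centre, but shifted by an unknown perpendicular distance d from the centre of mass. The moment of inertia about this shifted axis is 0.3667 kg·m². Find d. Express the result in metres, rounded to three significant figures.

About the centre-of-mass axis, I_cm = (2/5)MR² = (2/5)(0.634)(0.492)² = 0.061387 kg·m².
Parallel axis theorem: I = I_cm + Md², so Md² = 0.3667 − 0.061387 = 0.30531 kg·m².
d = √(0.30531 / 0.634) = 0.69395 m.

0.694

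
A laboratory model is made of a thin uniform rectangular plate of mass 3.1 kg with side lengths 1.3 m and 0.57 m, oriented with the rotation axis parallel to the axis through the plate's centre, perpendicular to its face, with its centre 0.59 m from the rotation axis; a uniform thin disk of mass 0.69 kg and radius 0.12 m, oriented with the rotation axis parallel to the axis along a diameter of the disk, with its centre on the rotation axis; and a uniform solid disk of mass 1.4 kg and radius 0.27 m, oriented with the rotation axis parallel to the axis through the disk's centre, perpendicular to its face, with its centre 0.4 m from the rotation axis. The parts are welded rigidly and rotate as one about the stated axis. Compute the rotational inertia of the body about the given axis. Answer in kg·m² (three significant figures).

Rectangular plate: I_cm = (1/12)M(a²+b²) = (1/12)(3.1)[(1.3)² + (0.57)²] = 0.52052 kg·m²; centre at d = 0.59 m, so the parallel axis theorem gives I = 0.52052 + (3.1)(0.59)² = 1.5996 kg·m².
Thin disk: I_cm = (1/4)MR² = (1/4)(0.69)(0.12)² = 0.002484 kg·m²; axis through the centre, so I = 0.002484 kg·m².
Solid disk: I_cm = (1/2)MR² = (1/2)(1.4)(0.27)² = 0.05103 kg·m²; centre at d = 0.4 m, so the parallel axis theorem gives I = 0.05103 + (1.4)(0.4)² = 0.27503 kg·m².
Total I = 1.5996 + 0.002484 + 0.27503 = 1.8771 kg·m².

1.88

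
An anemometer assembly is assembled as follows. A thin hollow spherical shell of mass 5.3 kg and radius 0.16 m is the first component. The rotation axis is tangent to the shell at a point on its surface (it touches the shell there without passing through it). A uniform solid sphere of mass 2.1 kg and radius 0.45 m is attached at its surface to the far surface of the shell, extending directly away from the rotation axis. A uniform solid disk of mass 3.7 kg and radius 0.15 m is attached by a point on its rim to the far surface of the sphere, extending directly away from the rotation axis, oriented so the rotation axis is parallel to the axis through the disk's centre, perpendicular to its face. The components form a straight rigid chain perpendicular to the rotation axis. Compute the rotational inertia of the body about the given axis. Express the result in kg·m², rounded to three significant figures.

Spherical shell: I_cm = (2/3)MR² = (2/3)(5.3)(0.16)² = 0.090453 kg·m²; centre at d = 0.16 m, so the parallel axis theorem gives I = 0.090453 + (5.3)(0.16)² = 0.22613 kg·m².
Solid sphere: I_cm = (2/5)MR² = (2/5)(2.1)(0.45)² = 0.1701 kg·m²; centre at d = 0.16 + 0.16 + 0.45 = 0.77 m, so the parallel axis theorem gives I = 0.1701 + (2.1)(0.77)² = 1.4152 kg·m².
Solid disk: I_cm = (1/2)MR² = (1/2)(3.7)(0.15)² = 0.041625 kg·m²; centre at d = 0.16 + 0.16 + 0.45 + 0.45 + 0.15 = 1.37 m, so the parallel axis theorem gives I = 0.041625 + (3.7)(1.37)² = 6.9862 kg·m².
Total I = 0.22613 + 1.4152 + 6.9862 = 8.6275 kg·m².

8.63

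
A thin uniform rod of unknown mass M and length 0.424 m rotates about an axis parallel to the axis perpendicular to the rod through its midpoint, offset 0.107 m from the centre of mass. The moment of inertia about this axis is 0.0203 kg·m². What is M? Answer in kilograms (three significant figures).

0.768

I = I_cm + Md² = (1/12)ML² + Md² = M·[0.0833333·(0.424)² + (0.107)²] = M·0.02643.
So M = 0.0203 / 0.02643 = 0.76806 kg.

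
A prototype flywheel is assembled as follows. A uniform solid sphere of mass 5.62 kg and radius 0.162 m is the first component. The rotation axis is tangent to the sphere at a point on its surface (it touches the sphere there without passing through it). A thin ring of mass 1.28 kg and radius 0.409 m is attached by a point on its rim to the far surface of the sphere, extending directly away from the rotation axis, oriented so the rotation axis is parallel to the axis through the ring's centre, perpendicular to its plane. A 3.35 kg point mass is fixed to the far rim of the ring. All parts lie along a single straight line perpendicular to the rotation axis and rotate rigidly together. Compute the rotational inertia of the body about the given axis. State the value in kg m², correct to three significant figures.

Solid sphere: I_cm = (2/5)MR² = (2/5)(5.62)(0.162)² = 0.058997 kg m²; centre at d = 0.162 m, so the parallel axis theorem gives I = 0.058997 + (5.62)(0.162)² = 0.20649 kg m².
Thin ring: I_cm = MR² = (1.28)(0.409)² = 0.21412 kg m²; centre at d = 0.162 + 0.162 + 0.409 = 0.733 m, so the parallel axis theorem gives I = 0.21412 + (1.28)(0.733)² = 0.90185 kg m².
Point mass: I_cm = 0; centre at d = 0.162 + 0.162 + 0.409 + 0.409 = 1.142 m, so the parallel axis theorem gives I = 0 + (3.35)(1.142)² = 4.3689 kg m².
Total I = 0.20649 + 0.90185 + 4.3689 = 5.4773 kg m².

5.48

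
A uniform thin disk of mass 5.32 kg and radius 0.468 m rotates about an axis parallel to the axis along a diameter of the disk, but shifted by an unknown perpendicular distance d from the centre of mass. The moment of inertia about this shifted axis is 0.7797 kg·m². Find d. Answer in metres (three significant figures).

0.303

About the centre-of-mass axis, I_cm = (1/4)MR² = (1/4)(5.32)(0.468)² = 0.2913 kg·m².
Parallel axis theorem: I = I_cm + Md², so Md² = 0.7797 − 0.2913 = 0.4884 kg·m².
d = √(0.4884 / 5.32) = 0.30299 m.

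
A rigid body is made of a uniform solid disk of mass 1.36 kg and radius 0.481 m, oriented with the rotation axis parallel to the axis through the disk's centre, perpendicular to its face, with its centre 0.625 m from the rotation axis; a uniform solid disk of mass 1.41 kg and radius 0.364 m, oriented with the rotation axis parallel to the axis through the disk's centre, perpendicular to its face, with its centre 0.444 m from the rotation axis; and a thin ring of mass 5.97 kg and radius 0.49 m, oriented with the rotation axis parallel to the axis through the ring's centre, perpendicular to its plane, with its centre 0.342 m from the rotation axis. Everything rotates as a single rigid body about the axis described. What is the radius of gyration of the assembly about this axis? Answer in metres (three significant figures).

0.604

Solid disk: I_cm = (1/2)MR² = (1/2)(1.36)(0.481)² = 0.15733 kg·m²; centre at d = 0.625 m, so the parallel axis theorem gives I = 0.15733 + (1.36)(0.625)² = 0.68858 kg·m².
Solid disk: I_cm = (1/2)MR² = (1/2)(1.41)(0.364)² = 0.09341 kg·m²; centre at d = 0.444 m, so the parallel axis theorem gives I = 0.09341 + (1.41)(0.444)² = 0.37137 kg·m².
Thin ring: I_cm = MR² = (5.97)(0.49)² = 1.4334 kg·m²; centre at d = 0.342 m, so the parallel axis theorem gives I = 1.4334 + (5.97)(0.342)² = 2.1317 kg·m².
Total I = 3.1916 kg·m²; total mass M = 8.74 kg.
k = √(I/M) = √(3.1916/8.74) = 0.6043 m.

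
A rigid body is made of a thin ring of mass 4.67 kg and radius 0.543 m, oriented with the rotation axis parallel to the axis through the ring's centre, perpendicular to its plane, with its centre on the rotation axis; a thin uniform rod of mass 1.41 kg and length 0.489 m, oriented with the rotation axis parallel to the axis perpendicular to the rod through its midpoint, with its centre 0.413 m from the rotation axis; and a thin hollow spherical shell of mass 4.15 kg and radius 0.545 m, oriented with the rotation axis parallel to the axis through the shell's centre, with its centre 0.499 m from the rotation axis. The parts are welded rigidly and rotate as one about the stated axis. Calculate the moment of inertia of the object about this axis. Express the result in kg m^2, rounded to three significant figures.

Thin ring: I_cm = MR² = (4.67)(0.543)² = 1.3769 kg m^2; axis through the centre, so I = 1.3769 kg m^2.
Thin rod: I_cm = (1/12)ML² = (1/12)(1.41)(0.489)² = 0.028097 kg m^2; centre at d = 0.413 m, so the parallel axis theorem gives I = 0.028097 + (1.41)(0.413)² = 0.2686 kg m^2.
Spherical shell: I_cm = (2/3)MR² = (2/3)(4.15)(0.545)² = 0.82177 kg m^2; centre at d = 0.499 m, so the parallel axis theorem gives I = 0.82177 + (4.15)(0.499)² = 1.8551 kg m^2.
Total I = 1.3769 + 0.2686 + 1.8551 = 3.5007 kg m^2.

3.50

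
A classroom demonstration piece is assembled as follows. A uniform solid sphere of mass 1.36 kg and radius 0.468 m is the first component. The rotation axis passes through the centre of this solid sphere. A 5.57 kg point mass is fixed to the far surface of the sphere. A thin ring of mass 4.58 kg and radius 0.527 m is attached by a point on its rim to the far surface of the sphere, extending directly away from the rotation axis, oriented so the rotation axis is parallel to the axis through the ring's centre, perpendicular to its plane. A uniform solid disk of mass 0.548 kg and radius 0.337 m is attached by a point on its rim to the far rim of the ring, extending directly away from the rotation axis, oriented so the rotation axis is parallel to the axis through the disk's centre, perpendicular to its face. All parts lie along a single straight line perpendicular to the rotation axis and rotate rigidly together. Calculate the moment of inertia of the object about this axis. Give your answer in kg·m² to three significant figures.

Solid sphere: I_cm = (2/5)MR² = (2/5)(1.36)(0.468)² = 0.11915 kg·m²; axis through the centre, so I = 0.11915 kg·m².
Point mass: I_cm = 0; centre at d = 0.468 m, so I = I_cm + Md² gives I = 0 + (5.57)(0.468)² = 1.22 kg·m².
Thin ring: I_cm = MR² = (4.58)(0.527)² = 1.272 kg·m²; centre at d = 0.468 + 0.527 = 0.995 m, so I = I_cm + Md² gives I = 1.272 + (4.58)(0.995)² = 5.8063 kg·m².
Solid disk: I_cm = (1/2)MR² = (1/2)(0.548)(0.337)² = 0.031118 kg·m²; centre at d = 0.468 + 0.527 + 0.527 + 0.337 = 1.859 m, so I = I_cm + Md² gives I = 0.031118 + (0.548)(1.859)² = 1.9249 kg·m².
Total I = 0.11915 + 1.22 + 5.8063 + 1.9249 = 9.0704 kg·m².

9.07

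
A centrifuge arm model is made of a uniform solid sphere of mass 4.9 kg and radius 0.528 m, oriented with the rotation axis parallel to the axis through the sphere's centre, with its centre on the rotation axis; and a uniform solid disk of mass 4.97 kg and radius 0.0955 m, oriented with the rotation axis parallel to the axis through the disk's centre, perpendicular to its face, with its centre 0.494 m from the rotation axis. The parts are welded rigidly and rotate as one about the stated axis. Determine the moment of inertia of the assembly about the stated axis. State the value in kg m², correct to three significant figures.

1.78

Solid sphere: I_cm = (2/5)MR² = (2/5)(4.9)(0.528)² = 0.54642 kg m²; axis through the centre, so I = 0.54642 kg m².
Solid disk: I_cm = (1/2)MR² = (1/2)(4.97)(0.0955)² = 0.022664 kg m²; centre at d = 0.494 m, so the parallel axis theorem gives I = 0.022664 + (4.97)(0.494)² = 1.2355 kg m².
Total I = 0.54642 + 1.2355 = 1.7819 kg m².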